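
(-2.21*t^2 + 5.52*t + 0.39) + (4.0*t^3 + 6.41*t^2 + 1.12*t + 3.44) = 4.0*t^3 + 4.2*t^2 + 6.64*t + 3.83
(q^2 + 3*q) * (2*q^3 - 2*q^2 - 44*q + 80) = 2*q^5 + 4*q^4 - 50*q^3 - 52*q^2 + 240*q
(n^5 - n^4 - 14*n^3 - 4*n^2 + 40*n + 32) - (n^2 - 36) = n^5 - n^4 - 14*n^3 - 5*n^2 + 40*n + 68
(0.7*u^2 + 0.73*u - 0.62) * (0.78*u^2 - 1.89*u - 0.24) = 0.546*u^4 - 0.7536*u^3 - 2.0313*u^2 + 0.9966*u + 0.1488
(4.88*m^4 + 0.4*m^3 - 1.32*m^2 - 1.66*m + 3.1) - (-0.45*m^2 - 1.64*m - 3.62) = 4.88*m^4 + 0.4*m^3 - 0.87*m^2 - 0.02*m + 6.72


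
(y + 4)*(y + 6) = y^2 + 10*y + 24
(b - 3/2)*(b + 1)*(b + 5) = b^3 + 9*b^2/2 - 4*b - 15/2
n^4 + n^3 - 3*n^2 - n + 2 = (n - 1)^2*(n + 1)*(n + 2)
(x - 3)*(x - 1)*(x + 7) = x^3 + 3*x^2 - 25*x + 21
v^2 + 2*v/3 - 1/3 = (v - 1/3)*(v + 1)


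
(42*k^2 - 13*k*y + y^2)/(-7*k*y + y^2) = (-6*k + y)/y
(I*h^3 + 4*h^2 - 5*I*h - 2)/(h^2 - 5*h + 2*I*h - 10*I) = (I*h^3 + 4*h^2 - 5*I*h - 2)/(h^2 + h*(-5 + 2*I) - 10*I)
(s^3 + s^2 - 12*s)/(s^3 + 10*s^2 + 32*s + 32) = s*(s - 3)/(s^2 + 6*s + 8)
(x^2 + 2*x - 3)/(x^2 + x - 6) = (x - 1)/(x - 2)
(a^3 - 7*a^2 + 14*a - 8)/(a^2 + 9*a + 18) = (a^3 - 7*a^2 + 14*a - 8)/(a^2 + 9*a + 18)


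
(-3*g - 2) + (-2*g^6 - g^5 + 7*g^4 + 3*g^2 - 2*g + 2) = -2*g^6 - g^5 + 7*g^4 + 3*g^2 - 5*g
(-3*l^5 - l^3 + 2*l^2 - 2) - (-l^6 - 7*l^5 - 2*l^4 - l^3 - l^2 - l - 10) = l^6 + 4*l^5 + 2*l^4 + 3*l^2 + l + 8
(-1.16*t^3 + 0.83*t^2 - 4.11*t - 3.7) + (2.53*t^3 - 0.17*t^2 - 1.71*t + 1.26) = 1.37*t^3 + 0.66*t^2 - 5.82*t - 2.44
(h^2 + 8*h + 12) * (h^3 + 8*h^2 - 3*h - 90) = h^5 + 16*h^4 + 73*h^3 - 18*h^2 - 756*h - 1080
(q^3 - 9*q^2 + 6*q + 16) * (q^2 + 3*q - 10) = q^5 - 6*q^4 - 31*q^3 + 124*q^2 - 12*q - 160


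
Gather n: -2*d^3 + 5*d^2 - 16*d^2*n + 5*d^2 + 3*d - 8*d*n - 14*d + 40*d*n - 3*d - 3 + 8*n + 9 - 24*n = -2*d^3 + 10*d^2 - 14*d + n*(-16*d^2 + 32*d - 16) + 6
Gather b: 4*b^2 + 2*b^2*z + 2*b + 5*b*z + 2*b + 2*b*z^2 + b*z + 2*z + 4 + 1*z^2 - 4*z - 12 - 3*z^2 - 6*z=b^2*(2*z + 4) + b*(2*z^2 + 6*z + 4) - 2*z^2 - 8*z - 8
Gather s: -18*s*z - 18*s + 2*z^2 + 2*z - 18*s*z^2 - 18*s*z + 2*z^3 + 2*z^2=s*(-18*z^2 - 36*z - 18) + 2*z^3 + 4*z^2 + 2*z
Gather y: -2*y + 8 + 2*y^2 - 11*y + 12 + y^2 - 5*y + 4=3*y^2 - 18*y + 24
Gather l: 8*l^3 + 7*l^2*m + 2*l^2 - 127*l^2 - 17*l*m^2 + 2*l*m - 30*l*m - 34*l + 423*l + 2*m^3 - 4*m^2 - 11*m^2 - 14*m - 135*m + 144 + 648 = 8*l^3 + l^2*(7*m - 125) + l*(-17*m^2 - 28*m + 389) + 2*m^3 - 15*m^2 - 149*m + 792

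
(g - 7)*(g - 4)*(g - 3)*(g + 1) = g^4 - 13*g^3 + 47*g^2 - 23*g - 84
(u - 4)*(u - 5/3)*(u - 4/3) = u^3 - 7*u^2 + 128*u/9 - 80/9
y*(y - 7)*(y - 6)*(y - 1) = y^4 - 14*y^3 + 55*y^2 - 42*y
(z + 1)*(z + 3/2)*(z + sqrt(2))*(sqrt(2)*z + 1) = sqrt(2)*z^4 + 3*z^3 + 5*sqrt(2)*z^3/2 + 5*sqrt(2)*z^2/2 + 15*z^2/2 + 5*sqrt(2)*z/2 + 9*z/2 + 3*sqrt(2)/2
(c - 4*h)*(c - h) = c^2 - 5*c*h + 4*h^2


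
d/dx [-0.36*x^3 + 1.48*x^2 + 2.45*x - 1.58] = -1.08*x^2 + 2.96*x + 2.45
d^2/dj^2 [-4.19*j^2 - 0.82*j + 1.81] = -8.38000000000000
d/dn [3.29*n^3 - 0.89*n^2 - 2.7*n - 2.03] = 9.87*n^2 - 1.78*n - 2.7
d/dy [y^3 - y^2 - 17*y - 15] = 3*y^2 - 2*y - 17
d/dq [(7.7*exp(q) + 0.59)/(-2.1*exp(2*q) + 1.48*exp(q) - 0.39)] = (16.17*exp(2*q) + 2.478*exp(q) - 3.8762)*exp(q)/(4.41*exp(4*q) - 6.216*exp(3*q) + 3.8284*exp(2*q) - 1.1544*exp(q) + 0.1521)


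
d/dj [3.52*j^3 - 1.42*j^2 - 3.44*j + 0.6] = 10.56*j^2 - 2.84*j - 3.44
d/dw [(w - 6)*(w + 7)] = 2*w + 1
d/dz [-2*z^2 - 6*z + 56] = -4*z - 6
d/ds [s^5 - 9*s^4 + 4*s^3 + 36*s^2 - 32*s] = 5*s^4 - 36*s^3 + 12*s^2 + 72*s - 32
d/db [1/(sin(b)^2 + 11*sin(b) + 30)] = -(2*sin(b) + 11)*cos(b)/(sin(b)^2 + 11*sin(b) + 30)^2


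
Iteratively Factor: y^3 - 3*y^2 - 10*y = (y)*(y^2 - 3*y - 10) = y*(y - 5)*(y + 2)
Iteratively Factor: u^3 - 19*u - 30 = (u + 2)*(u^2 - 2*u - 15) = (u + 2)*(u + 3)*(u - 5)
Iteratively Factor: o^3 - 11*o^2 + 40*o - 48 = (o - 4)*(o^2 - 7*o + 12) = (o - 4)^2*(o - 3)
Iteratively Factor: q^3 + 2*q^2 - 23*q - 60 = (q - 5)*(q^2 + 7*q + 12) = (q - 5)*(q + 4)*(q + 3)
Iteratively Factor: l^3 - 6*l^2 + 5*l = (l - 5)*(l^2 - l) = l*(l - 5)*(l - 1)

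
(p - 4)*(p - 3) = p^2 - 7*p + 12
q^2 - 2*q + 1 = (q - 1)^2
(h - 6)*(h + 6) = h^2 - 36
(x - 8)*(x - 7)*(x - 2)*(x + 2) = x^4 - 15*x^3 + 52*x^2 + 60*x - 224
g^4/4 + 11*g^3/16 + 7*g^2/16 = g^2*(g/4 + 1/4)*(g + 7/4)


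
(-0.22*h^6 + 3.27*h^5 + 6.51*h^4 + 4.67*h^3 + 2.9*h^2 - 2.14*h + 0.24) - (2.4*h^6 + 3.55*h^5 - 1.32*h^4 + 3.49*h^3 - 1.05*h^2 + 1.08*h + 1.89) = -2.62*h^6 - 0.28*h^5 + 7.83*h^4 + 1.18*h^3 + 3.95*h^2 - 3.22*h - 1.65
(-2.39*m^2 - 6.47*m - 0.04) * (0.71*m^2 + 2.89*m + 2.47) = -1.6969*m^4 - 11.5008*m^3 - 24.63*m^2 - 16.0965*m - 0.0988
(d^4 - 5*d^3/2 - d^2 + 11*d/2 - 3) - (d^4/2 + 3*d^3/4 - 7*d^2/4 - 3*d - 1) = d^4/2 - 13*d^3/4 + 3*d^2/4 + 17*d/2 - 2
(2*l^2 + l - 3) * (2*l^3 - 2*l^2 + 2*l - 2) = 4*l^5 - 2*l^4 - 4*l^3 + 4*l^2 - 8*l + 6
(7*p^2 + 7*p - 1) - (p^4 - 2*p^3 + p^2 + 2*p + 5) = -p^4 + 2*p^3 + 6*p^2 + 5*p - 6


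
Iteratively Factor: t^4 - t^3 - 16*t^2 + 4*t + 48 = (t + 2)*(t^3 - 3*t^2 - 10*t + 24) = (t + 2)*(t + 3)*(t^2 - 6*t + 8) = (t - 2)*(t + 2)*(t + 3)*(t - 4)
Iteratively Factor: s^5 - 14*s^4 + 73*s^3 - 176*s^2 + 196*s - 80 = (s - 2)*(s^4 - 12*s^3 + 49*s^2 - 78*s + 40) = (s - 2)*(s - 1)*(s^3 - 11*s^2 + 38*s - 40) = (s - 4)*(s - 2)*(s - 1)*(s^2 - 7*s + 10) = (s - 5)*(s - 4)*(s - 2)*(s - 1)*(s - 2)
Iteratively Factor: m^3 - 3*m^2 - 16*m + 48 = (m - 3)*(m^2 - 16) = (m - 3)*(m + 4)*(m - 4)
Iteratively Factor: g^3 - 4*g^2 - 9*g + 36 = (g - 4)*(g^2 - 9) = (g - 4)*(g + 3)*(g - 3)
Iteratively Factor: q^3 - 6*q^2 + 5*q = (q)*(q^2 - 6*q + 5) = q*(q - 5)*(q - 1)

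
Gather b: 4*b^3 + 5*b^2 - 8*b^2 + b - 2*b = 4*b^3 - 3*b^2 - b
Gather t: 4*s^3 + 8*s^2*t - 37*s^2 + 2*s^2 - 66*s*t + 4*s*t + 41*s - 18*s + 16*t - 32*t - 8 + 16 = 4*s^3 - 35*s^2 + 23*s + t*(8*s^2 - 62*s - 16) + 8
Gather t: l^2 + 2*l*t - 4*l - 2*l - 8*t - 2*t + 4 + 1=l^2 - 6*l + t*(2*l - 10) + 5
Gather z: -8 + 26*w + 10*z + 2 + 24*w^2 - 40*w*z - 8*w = 24*w^2 + 18*w + z*(10 - 40*w) - 6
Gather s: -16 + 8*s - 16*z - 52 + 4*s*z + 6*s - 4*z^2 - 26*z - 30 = s*(4*z + 14) - 4*z^2 - 42*z - 98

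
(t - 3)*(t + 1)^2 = t^3 - t^2 - 5*t - 3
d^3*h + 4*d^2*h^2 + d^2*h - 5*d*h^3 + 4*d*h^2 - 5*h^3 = (d - h)*(d + 5*h)*(d*h + h)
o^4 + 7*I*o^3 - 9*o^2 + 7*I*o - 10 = (o - I)*(o + I)*(o + 2*I)*(o + 5*I)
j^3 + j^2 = j^2*(j + 1)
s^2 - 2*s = s*(s - 2)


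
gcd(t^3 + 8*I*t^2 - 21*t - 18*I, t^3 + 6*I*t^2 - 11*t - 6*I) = t^2 + 5*I*t - 6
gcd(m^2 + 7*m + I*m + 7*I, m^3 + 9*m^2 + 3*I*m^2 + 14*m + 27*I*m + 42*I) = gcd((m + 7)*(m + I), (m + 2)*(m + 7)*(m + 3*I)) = m + 7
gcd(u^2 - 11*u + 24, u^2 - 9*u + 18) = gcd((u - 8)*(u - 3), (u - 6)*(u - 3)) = u - 3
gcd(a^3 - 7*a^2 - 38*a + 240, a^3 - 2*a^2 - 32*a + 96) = a + 6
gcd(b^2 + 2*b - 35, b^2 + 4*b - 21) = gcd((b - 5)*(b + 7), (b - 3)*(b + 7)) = b + 7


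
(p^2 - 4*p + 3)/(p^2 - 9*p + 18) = (p - 1)/(p - 6)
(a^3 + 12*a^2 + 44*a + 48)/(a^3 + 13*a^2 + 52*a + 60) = (a + 4)/(a + 5)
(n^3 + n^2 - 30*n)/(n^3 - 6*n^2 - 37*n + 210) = n/(n - 7)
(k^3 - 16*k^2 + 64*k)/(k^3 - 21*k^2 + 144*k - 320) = k/(k - 5)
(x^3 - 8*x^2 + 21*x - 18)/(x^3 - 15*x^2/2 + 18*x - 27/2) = 2*(x - 2)/(2*x - 3)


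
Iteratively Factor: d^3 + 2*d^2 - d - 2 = (d + 1)*(d^2 + d - 2) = (d + 1)*(d + 2)*(d - 1)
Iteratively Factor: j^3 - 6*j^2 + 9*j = (j - 3)*(j^2 - 3*j) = j*(j - 3)*(j - 3)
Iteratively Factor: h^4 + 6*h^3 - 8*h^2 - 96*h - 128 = (h + 4)*(h^3 + 2*h^2 - 16*h - 32) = (h + 2)*(h + 4)*(h^2 - 16) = (h - 4)*(h + 2)*(h + 4)*(h + 4)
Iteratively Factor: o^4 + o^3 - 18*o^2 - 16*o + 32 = (o + 2)*(o^3 - o^2 - 16*o + 16) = (o - 1)*(o + 2)*(o^2 - 16) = (o - 4)*(o - 1)*(o + 2)*(o + 4)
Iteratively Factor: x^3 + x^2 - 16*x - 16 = (x - 4)*(x^2 + 5*x + 4) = (x - 4)*(x + 4)*(x + 1)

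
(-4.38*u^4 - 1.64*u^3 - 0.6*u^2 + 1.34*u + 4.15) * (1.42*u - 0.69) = -6.2196*u^5 + 0.6934*u^4 + 0.2796*u^3 + 2.3168*u^2 + 4.9684*u - 2.8635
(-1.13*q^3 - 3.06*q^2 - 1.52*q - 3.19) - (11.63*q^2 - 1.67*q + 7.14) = -1.13*q^3 - 14.69*q^2 + 0.15*q - 10.33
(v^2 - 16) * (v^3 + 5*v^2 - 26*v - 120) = v^5 + 5*v^4 - 42*v^3 - 200*v^2 + 416*v + 1920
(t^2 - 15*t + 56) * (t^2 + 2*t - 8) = t^4 - 13*t^3 + 18*t^2 + 232*t - 448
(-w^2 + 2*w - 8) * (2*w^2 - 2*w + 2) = -2*w^4 + 6*w^3 - 22*w^2 + 20*w - 16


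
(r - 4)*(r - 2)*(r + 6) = r^3 - 28*r + 48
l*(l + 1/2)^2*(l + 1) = l^4 + 2*l^3 + 5*l^2/4 + l/4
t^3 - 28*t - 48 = (t - 6)*(t + 2)*(t + 4)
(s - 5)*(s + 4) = s^2 - s - 20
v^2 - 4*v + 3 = (v - 3)*(v - 1)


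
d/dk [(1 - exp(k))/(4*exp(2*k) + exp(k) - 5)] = 4*exp(k)/(16*exp(2*k) + 40*exp(k) + 25)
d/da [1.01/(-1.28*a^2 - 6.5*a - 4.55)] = (2.5856*a + 6.565)/(1.28*a^2 + 6.5*a + 4.55)^2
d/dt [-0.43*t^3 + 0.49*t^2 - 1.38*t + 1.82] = -1.29*t^2 + 0.98*t - 1.38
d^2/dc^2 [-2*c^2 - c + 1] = -4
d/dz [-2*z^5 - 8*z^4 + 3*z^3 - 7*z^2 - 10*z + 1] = -10*z^4 - 32*z^3 + 9*z^2 - 14*z - 10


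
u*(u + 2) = u^2 + 2*u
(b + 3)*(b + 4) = b^2 + 7*b + 12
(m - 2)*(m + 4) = m^2 + 2*m - 8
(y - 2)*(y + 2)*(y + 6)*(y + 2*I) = y^4 + 6*y^3 + 2*I*y^3 - 4*y^2 + 12*I*y^2 - 24*y - 8*I*y - 48*I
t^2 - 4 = (t - 2)*(t + 2)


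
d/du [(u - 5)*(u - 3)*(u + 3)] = 3*u^2 - 10*u - 9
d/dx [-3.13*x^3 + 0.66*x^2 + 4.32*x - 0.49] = -9.39*x^2 + 1.32*x + 4.32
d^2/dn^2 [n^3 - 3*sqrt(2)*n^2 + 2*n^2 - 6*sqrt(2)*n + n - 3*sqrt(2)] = 6*n - 6*sqrt(2) + 4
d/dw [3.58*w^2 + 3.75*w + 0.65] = 7.16*w + 3.75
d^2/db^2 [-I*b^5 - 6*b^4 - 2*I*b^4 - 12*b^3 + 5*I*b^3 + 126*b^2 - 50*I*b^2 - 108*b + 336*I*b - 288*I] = -20*I*b^3 + b^2*(-72 - 24*I) + b*(-72 + 30*I) + 252 - 100*I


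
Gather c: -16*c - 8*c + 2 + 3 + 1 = 6 - 24*c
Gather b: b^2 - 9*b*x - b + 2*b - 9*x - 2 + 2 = b^2 + b*(1 - 9*x) - 9*x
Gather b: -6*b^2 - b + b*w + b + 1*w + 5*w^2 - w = -6*b^2 + b*w + 5*w^2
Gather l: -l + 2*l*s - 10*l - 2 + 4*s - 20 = l*(2*s - 11) + 4*s - 22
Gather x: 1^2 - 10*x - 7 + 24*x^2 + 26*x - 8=24*x^2 + 16*x - 14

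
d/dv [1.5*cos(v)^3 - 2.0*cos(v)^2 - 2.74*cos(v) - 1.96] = (-4.5*cos(v)^2 + 4.0*cos(v) + 2.74)*sin(v)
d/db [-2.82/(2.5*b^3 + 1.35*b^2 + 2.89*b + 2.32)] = (21.15*b^2 + 7.614*b + 8.1498)/(2.5*b^3 + 1.35*b^2 + 2.89*b + 2.32)^2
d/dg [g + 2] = 1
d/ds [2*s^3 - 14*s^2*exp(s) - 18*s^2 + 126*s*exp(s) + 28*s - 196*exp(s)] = -14*s^2*exp(s) + 6*s^2 + 98*s*exp(s) - 36*s - 70*exp(s) + 28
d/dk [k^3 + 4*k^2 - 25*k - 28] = 3*k^2 + 8*k - 25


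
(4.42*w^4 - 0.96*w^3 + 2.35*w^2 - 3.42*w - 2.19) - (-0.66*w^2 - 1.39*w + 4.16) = 4.42*w^4 - 0.96*w^3 + 3.01*w^2 - 2.03*w - 6.35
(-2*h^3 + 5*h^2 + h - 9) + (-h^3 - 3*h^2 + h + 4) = -3*h^3 + 2*h^2 + 2*h - 5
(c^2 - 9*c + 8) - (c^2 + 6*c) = 8 - 15*c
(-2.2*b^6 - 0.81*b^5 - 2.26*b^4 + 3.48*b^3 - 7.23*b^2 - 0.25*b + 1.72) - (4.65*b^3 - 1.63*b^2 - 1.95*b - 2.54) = -2.2*b^6 - 0.81*b^5 - 2.26*b^4 - 1.17*b^3 - 5.6*b^2 + 1.7*b + 4.26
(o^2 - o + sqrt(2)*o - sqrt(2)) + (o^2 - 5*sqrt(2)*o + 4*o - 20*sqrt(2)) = 2*o^2 - 4*sqrt(2)*o + 3*o - 21*sqrt(2)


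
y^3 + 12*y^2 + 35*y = y*(y + 5)*(y + 7)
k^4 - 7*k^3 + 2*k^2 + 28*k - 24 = (k - 6)*(k - 2)*(k - 1)*(k + 2)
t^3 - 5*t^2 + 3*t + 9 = (t - 3)^2*(t + 1)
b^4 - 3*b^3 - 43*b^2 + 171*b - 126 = (b - 6)*(b - 3)*(b - 1)*(b + 7)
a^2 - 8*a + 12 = (a - 6)*(a - 2)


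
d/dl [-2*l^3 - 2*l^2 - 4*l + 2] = -6*l^2 - 4*l - 4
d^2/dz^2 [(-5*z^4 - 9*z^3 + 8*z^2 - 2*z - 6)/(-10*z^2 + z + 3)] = 2*(500*z^6 - 150*z^5 - 435*z^4 + 519*z^3 + 1431*z^2 + 243*z + 108)/(1000*z^6 - 300*z^5 - 870*z^4 + 179*z^3 + 261*z^2 - 27*z - 27)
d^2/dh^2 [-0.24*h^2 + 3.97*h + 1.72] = -0.480000000000000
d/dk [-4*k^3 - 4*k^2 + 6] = 4*k*(-3*k - 2)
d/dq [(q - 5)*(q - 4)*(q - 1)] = 3*q^2 - 20*q + 29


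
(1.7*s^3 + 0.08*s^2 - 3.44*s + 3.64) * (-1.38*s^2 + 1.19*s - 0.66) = -2.346*s^5 + 1.9126*s^4 + 3.7204*s^3 - 9.1696*s^2 + 6.602*s - 2.4024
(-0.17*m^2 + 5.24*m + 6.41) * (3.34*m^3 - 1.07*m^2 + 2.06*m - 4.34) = -0.5678*m^5 + 17.6835*m^4 + 15.4524*m^3 + 4.6735*m^2 - 9.537*m - 27.8194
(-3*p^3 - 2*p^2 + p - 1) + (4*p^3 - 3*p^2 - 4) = p^3 - 5*p^2 + p - 5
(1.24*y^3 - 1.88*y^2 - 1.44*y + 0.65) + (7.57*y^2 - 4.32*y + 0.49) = 1.24*y^3 + 5.69*y^2 - 5.76*y + 1.14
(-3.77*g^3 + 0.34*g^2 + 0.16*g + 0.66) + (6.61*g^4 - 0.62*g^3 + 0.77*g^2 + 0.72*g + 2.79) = 6.61*g^4 - 4.39*g^3 + 1.11*g^2 + 0.88*g + 3.45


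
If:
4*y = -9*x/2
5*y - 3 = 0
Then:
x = -8/15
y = 3/5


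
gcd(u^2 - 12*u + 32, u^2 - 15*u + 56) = u - 8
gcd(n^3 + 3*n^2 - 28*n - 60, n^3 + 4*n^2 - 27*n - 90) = n^2 + n - 30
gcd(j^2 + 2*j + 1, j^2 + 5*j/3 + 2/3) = j + 1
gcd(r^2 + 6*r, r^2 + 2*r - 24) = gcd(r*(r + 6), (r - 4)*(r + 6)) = r + 6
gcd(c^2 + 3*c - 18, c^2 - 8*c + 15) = c - 3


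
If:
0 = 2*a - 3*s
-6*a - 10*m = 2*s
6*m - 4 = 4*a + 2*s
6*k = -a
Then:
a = -30/73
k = 5/73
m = 22/73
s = -20/73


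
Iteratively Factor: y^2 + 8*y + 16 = (y + 4)*(y + 4)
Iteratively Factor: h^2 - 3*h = (h)*(h - 3)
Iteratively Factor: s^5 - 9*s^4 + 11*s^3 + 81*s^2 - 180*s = (s)*(s^4 - 9*s^3 + 11*s^2 + 81*s - 180) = s*(s + 3)*(s^3 - 12*s^2 + 47*s - 60) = s*(s - 3)*(s + 3)*(s^2 - 9*s + 20) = s*(s - 5)*(s - 3)*(s + 3)*(s - 4)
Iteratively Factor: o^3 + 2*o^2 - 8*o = (o + 4)*(o^2 - 2*o) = o*(o + 4)*(o - 2)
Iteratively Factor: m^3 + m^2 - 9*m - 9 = (m + 3)*(m^2 - 2*m - 3) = (m - 3)*(m + 3)*(m + 1)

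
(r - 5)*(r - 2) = r^2 - 7*r + 10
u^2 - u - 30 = (u - 6)*(u + 5)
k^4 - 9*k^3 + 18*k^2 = k^2*(k - 6)*(k - 3)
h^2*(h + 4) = h^3 + 4*h^2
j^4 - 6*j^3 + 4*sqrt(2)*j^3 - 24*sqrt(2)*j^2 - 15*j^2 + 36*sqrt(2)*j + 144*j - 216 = (j - 3)^2*(j - 2*sqrt(2))*(j + 6*sqrt(2))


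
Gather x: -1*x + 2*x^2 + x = 2*x^2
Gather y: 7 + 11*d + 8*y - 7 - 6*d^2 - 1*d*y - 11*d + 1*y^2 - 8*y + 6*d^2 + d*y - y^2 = 0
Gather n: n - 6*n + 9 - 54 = -5*n - 45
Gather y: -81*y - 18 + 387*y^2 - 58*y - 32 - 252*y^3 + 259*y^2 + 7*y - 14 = -252*y^3 + 646*y^2 - 132*y - 64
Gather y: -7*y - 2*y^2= -2*y^2 - 7*y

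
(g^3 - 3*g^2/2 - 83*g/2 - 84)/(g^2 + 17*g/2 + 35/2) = (g^2 - 5*g - 24)/(g + 5)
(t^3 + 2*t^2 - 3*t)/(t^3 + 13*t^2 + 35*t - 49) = t*(t + 3)/(t^2 + 14*t + 49)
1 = 1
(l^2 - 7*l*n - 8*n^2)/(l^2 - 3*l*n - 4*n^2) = (l - 8*n)/(l - 4*n)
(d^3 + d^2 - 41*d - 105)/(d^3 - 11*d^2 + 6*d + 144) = (d^2 - 2*d - 35)/(d^2 - 14*d + 48)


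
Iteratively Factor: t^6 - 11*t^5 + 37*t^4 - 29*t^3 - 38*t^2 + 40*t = (t - 5)*(t^5 - 6*t^4 + 7*t^3 + 6*t^2 - 8*t) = (t - 5)*(t - 4)*(t^4 - 2*t^3 - t^2 + 2*t) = (t - 5)*(t - 4)*(t - 1)*(t^3 - t^2 - 2*t) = (t - 5)*(t - 4)*(t - 1)*(t + 1)*(t^2 - 2*t) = t*(t - 5)*(t - 4)*(t - 1)*(t + 1)*(t - 2)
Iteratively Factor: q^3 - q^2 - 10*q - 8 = (q - 4)*(q^2 + 3*q + 2) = (q - 4)*(q + 2)*(q + 1)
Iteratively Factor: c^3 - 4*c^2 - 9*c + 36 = (c - 4)*(c^2 - 9) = (c - 4)*(c + 3)*(c - 3)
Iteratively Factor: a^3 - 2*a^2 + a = (a)*(a^2 - 2*a + 1) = a*(a - 1)*(a - 1)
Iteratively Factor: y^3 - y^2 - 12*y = (y - 4)*(y^2 + 3*y) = (y - 4)*(y + 3)*(y)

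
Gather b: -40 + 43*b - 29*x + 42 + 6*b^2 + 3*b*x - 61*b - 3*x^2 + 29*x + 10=6*b^2 + b*(3*x - 18) - 3*x^2 + 12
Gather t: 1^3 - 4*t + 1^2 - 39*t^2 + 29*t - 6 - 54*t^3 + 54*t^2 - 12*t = -54*t^3 + 15*t^2 + 13*t - 4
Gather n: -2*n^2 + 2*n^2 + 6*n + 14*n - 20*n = 0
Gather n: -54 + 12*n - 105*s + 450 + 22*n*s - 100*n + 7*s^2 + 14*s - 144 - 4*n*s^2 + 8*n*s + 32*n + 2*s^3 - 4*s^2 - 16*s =n*(-4*s^2 + 30*s - 56) + 2*s^3 + 3*s^2 - 107*s + 252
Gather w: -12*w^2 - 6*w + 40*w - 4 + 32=-12*w^2 + 34*w + 28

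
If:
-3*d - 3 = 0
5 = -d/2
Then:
No Solution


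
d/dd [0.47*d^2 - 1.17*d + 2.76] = 0.94*d - 1.17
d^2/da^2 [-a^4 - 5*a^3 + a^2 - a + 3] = -12*a^2 - 30*a + 2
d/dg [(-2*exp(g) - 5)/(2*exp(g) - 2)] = 7/(8*sinh(g/2)^2)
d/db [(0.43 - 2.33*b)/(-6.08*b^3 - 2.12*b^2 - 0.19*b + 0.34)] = (-28.3328*b^3 + 2.9036*b^2 + 1.8232*b - 0.7105)/(36.9664*b^6 + 25.7792*b^5 + 6.8048*b^4 - 3.3288*b^3 - 1.4055*b^2 - 0.1292*b + 0.1156)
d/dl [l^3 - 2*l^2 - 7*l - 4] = 3*l^2 - 4*l - 7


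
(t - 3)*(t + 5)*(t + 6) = t^3 + 8*t^2 - 3*t - 90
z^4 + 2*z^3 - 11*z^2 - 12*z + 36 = (z - 2)^2*(z + 3)^2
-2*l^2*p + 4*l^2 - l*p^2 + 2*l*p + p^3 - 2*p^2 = (-2*l + p)*(l + p)*(p - 2)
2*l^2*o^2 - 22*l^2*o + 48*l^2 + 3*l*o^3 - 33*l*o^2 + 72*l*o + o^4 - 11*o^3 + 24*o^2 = (l + o)*(2*l + o)*(o - 8)*(o - 3)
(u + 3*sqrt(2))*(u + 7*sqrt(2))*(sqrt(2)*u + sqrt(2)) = sqrt(2)*u^3 + sqrt(2)*u^2 + 20*u^2 + 20*u + 42*sqrt(2)*u + 42*sqrt(2)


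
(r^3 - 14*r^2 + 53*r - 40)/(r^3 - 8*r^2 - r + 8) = (r - 5)/(r + 1)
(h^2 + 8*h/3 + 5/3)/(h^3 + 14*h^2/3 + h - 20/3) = (h + 1)/(h^2 + 3*h - 4)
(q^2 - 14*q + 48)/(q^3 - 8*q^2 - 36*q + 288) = 1/(q + 6)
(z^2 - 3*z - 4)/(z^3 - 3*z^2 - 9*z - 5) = (z - 4)/(z^2 - 4*z - 5)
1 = 1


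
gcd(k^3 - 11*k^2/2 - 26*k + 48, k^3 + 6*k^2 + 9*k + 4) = k + 4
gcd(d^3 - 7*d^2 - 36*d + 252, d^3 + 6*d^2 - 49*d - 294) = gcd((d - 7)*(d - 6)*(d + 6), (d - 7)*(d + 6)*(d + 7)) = d^2 - d - 42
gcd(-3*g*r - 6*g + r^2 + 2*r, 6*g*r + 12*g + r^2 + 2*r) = r + 2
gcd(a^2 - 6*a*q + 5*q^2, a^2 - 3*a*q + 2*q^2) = -a + q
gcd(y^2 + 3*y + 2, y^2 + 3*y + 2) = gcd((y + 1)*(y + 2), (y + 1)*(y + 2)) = y^2 + 3*y + 2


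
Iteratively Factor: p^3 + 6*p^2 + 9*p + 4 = (p + 4)*(p^2 + 2*p + 1) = (p + 1)*(p + 4)*(p + 1)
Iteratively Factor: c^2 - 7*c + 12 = (c - 3)*(c - 4)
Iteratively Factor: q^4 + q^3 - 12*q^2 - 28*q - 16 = (q + 2)*(q^3 - q^2 - 10*q - 8) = (q - 4)*(q + 2)*(q^2 + 3*q + 2) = (q - 4)*(q + 1)*(q + 2)*(q + 2)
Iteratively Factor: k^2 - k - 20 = (k - 5)*(k + 4)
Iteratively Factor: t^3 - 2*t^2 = (t)*(t^2 - 2*t) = t*(t - 2)*(t)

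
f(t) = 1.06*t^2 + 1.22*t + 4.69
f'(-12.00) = -24.22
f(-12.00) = 142.69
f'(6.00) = 13.94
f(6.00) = 50.17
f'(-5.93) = -11.35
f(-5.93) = 34.73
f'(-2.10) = -3.23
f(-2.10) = 6.80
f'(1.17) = 3.70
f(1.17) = 7.57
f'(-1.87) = -2.74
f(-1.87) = 6.12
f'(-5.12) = -9.63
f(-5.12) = 26.23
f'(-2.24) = -3.53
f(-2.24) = 7.28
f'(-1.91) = -2.83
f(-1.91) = 6.23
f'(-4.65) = -8.64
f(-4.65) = 21.94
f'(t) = 2.12*t + 1.22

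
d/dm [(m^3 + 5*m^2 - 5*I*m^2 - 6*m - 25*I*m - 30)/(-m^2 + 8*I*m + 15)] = (-m^2 + 10*I*m + 10 + 15*I)/(m^2 - 10*I*m - 25)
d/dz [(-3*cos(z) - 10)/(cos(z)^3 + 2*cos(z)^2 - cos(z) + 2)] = 2*(-3*cos(z)^3 - 18*cos(z)^2 - 20*cos(z) + 8)*sin(z)/(sin(z)^2*cos(z) + 2*sin(z)^2 - 4)^2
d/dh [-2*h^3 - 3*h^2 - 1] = 6*h*(-h - 1)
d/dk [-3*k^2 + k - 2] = 1 - 6*k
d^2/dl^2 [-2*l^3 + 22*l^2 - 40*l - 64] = 44 - 12*l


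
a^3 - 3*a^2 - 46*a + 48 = (a - 8)*(a - 1)*(a + 6)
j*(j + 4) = j^2 + 4*j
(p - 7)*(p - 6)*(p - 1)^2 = p^4 - 15*p^3 + 69*p^2 - 97*p + 42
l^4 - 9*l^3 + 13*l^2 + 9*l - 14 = (l - 7)*(l - 2)*(l - 1)*(l + 1)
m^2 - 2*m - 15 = (m - 5)*(m + 3)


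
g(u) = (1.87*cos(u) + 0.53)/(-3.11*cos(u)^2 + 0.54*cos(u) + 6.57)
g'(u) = (-6.22*sin(u)*cos(u) + 0.54*sin(u))*(1.87*cos(u) + 0.53)/(-3.11*cos(u)^2 + 0.54*cos(u) + 6.57)^2 - 1.87*sin(u)/(-3.11*cos(u)^2 + 0.54*cos(u) + 6.57)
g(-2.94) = -0.43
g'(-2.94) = 0.31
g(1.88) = -0.01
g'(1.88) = -0.29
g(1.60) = 0.07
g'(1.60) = -0.28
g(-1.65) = 0.06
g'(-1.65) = 0.28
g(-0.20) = 0.57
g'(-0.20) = 0.24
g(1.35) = 0.14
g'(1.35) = -0.30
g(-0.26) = 0.56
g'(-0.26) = 0.30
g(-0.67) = 0.39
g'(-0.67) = 0.44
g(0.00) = 0.60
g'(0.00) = 0.00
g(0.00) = 0.60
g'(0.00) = 0.00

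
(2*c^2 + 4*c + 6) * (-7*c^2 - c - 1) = -14*c^4 - 30*c^3 - 48*c^2 - 10*c - 6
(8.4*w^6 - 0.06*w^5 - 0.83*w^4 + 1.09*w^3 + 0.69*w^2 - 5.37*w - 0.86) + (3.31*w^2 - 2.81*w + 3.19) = 8.4*w^6 - 0.06*w^5 - 0.83*w^4 + 1.09*w^3 + 4.0*w^2 - 8.18*w + 2.33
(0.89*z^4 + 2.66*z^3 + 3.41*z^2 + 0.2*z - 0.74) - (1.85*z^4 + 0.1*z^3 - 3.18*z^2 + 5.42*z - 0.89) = -0.96*z^4 + 2.56*z^3 + 6.59*z^2 - 5.22*z + 0.15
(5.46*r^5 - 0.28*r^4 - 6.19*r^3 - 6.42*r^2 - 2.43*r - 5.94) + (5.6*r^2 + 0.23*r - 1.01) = 5.46*r^5 - 0.28*r^4 - 6.19*r^3 - 0.82*r^2 - 2.2*r - 6.95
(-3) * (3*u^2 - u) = -9*u^2 + 3*u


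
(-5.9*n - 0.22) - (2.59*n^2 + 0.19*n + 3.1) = -2.59*n^2 - 6.09*n - 3.32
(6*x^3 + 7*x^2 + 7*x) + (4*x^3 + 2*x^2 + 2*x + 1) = 10*x^3 + 9*x^2 + 9*x + 1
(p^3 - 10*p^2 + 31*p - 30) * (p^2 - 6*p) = p^5 - 16*p^4 + 91*p^3 - 216*p^2 + 180*p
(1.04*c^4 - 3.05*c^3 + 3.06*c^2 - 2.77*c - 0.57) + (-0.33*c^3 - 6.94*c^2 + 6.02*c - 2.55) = 1.04*c^4 - 3.38*c^3 - 3.88*c^2 + 3.25*c - 3.12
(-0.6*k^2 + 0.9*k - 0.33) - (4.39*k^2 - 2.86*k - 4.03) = -4.99*k^2 + 3.76*k + 3.7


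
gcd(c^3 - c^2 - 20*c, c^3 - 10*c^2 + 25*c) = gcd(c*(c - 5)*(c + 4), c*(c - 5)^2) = c^2 - 5*c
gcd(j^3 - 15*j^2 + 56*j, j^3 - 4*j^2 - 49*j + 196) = j - 7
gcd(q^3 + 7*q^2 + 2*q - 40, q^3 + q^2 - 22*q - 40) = q + 4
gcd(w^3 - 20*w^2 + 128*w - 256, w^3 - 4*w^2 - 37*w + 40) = w - 8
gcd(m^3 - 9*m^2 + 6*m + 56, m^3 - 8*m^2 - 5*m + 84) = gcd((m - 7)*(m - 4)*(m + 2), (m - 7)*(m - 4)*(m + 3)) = m^2 - 11*m + 28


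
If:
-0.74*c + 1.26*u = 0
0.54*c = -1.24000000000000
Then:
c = -2.30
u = -1.35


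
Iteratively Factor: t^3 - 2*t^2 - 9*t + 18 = (t + 3)*(t^2 - 5*t + 6) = (t - 2)*(t + 3)*(t - 3)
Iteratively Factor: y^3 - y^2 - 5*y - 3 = (y - 3)*(y^2 + 2*y + 1) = (y - 3)*(y + 1)*(y + 1)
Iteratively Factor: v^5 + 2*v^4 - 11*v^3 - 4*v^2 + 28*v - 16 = (v + 2)*(v^4 - 11*v^2 + 18*v - 8) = (v - 1)*(v + 2)*(v^3 + v^2 - 10*v + 8) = (v - 1)^2*(v + 2)*(v^2 + 2*v - 8) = (v - 1)^2*(v + 2)*(v + 4)*(v - 2)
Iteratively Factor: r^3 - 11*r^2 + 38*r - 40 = (r - 2)*(r^2 - 9*r + 20) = (r - 5)*(r - 2)*(r - 4)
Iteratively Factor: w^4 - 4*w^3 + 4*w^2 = (w)*(w^3 - 4*w^2 + 4*w) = w*(w - 2)*(w^2 - 2*w) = w*(w - 2)^2*(w)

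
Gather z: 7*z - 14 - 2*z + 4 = 5*z - 10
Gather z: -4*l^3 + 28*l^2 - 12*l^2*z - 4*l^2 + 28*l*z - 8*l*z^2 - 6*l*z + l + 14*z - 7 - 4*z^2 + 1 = -4*l^3 + 24*l^2 + l + z^2*(-8*l - 4) + z*(-12*l^2 + 22*l + 14) - 6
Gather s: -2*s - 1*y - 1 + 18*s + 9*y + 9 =16*s + 8*y + 8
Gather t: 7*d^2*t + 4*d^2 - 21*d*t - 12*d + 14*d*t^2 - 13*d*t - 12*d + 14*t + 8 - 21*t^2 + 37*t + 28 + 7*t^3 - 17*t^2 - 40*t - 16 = 4*d^2 - 24*d + 7*t^3 + t^2*(14*d - 38) + t*(7*d^2 - 34*d + 11) + 20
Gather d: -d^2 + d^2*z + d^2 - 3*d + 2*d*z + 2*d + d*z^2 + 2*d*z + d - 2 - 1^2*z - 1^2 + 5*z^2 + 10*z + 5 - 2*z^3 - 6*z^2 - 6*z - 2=d^2*z + d*(z^2 + 4*z) - 2*z^3 - z^2 + 3*z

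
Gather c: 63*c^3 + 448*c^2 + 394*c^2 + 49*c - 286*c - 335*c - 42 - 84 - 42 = 63*c^3 + 842*c^2 - 572*c - 168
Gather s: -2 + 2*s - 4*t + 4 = 2*s - 4*t + 2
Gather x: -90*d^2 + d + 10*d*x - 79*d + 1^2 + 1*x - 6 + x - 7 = -90*d^2 - 78*d + x*(10*d + 2) - 12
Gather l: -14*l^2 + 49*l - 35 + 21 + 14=-14*l^2 + 49*l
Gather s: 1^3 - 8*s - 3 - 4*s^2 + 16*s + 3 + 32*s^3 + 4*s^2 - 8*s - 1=32*s^3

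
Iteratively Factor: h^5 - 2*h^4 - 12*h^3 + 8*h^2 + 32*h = (h)*(h^4 - 2*h^3 - 12*h^2 + 8*h + 32) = h*(h + 2)*(h^3 - 4*h^2 - 4*h + 16) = h*(h + 2)^2*(h^2 - 6*h + 8) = h*(h - 2)*(h + 2)^2*(h - 4)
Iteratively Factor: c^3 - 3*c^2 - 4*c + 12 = (c - 3)*(c^2 - 4) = (c - 3)*(c - 2)*(c + 2)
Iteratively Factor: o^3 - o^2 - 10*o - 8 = (o + 2)*(o^2 - 3*o - 4) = (o + 1)*(o + 2)*(o - 4)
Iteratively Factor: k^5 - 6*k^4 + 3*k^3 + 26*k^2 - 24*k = (k - 1)*(k^4 - 5*k^3 - 2*k^2 + 24*k) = (k - 3)*(k - 1)*(k^3 - 2*k^2 - 8*k) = (k - 4)*(k - 3)*(k - 1)*(k^2 + 2*k) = (k - 4)*(k - 3)*(k - 1)*(k + 2)*(k)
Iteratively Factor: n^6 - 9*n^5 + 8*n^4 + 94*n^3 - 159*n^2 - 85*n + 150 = (n - 1)*(n^5 - 8*n^4 + 94*n^2 - 65*n - 150) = (n - 5)*(n - 1)*(n^4 - 3*n^3 - 15*n^2 + 19*n + 30) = (n - 5)*(n - 1)*(n + 3)*(n^3 - 6*n^2 + 3*n + 10) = (n - 5)*(n - 2)*(n - 1)*(n + 3)*(n^2 - 4*n - 5) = (n - 5)^2*(n - 2)*(n - 1)*(n + 3)*(n + 1)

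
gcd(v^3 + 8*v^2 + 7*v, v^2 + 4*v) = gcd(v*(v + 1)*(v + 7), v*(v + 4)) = v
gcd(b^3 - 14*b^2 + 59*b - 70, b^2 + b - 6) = b - 2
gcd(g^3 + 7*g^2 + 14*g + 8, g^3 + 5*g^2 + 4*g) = g^2 + 5*g + 4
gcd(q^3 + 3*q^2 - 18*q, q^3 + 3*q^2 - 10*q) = q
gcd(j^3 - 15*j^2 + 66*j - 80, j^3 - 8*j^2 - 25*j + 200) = j^2 - 13*j + 40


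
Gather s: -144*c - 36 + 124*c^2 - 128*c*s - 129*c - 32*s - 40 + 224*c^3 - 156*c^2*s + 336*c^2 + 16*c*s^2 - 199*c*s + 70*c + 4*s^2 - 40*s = 224*c^3 + 460*c^2 - 203*c + s^2*(16*c + 4) + s*(-156*c^2 - 327*c - 72) - 76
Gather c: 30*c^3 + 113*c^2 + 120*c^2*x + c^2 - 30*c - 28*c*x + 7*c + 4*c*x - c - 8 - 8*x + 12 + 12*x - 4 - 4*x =30*c^3 + c^2*(120*x + 114) + c*(-24*x - 24)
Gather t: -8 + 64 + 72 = 128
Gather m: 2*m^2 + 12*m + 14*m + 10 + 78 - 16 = 2*m^2 + 26*m + 72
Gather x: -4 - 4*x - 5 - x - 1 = -5*x - 10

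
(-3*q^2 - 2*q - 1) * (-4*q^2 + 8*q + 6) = 12*q^4 - 16*q^3 - 30*q^2 - 20*q - 6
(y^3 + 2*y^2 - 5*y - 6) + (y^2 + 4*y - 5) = y^3 + 3*y^2 - y - 11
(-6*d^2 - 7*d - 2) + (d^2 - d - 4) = -5*d^2 - 8*d - 6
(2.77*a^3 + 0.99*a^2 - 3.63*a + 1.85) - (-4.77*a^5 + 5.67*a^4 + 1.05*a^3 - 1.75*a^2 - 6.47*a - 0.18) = 4.77*a^5 - 5.67*a^4 + 1.72*a^3 + 2.74*a^2 + 2.84*a + 2.03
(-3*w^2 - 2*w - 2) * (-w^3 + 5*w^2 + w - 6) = 3*w^5 - 13*w^4 - 11*w^3 + 6*w^2 + 10*w + 12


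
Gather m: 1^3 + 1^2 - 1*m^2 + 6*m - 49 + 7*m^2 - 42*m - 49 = 6*m^2 - 36*m - 96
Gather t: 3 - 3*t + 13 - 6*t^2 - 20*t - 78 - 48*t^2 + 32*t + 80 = -54*t^2 + 9*t + 18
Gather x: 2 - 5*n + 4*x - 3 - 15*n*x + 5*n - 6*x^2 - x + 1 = -6*x^2 + x*(3 - 15*n)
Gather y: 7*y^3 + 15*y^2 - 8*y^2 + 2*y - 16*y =7*y^3 + 7*y^2 - 14*y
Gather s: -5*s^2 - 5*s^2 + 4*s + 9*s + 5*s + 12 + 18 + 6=-10*s^2 + 18*s + 36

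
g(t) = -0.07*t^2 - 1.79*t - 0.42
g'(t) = -0.14*t - 1.79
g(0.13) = -0.65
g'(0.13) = -1.81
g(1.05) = -2.38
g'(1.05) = -1.94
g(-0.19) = -0.08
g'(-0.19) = -1.76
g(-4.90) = 6.67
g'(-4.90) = -1.10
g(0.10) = -0.60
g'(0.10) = -1.80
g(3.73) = -8.07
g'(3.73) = -2.31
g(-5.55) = 7.36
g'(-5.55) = -1.01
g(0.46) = -1.26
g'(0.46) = -1.85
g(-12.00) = 10.98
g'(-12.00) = -0.11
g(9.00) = -22.20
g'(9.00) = -3.05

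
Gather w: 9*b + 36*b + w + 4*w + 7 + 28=45*b + 5*w + 35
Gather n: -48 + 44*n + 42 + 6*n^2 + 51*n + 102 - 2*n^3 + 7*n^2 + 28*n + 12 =-2*n^3 + 13*n^2 + 123*n + 108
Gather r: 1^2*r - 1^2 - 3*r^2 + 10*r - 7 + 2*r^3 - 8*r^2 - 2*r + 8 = 2*r^3 - 11*r^2 + 9*r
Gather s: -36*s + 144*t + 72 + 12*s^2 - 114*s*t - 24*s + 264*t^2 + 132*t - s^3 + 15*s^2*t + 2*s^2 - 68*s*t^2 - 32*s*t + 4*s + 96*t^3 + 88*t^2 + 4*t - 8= -s^3 + s^2*(15*t + 14) + s*(-68*t^2 - 146*t - 56) + 96*t^3 + 352*t^2 + 280*t + 64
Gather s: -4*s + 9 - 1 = 8 - 4*s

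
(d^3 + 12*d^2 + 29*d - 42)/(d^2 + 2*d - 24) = (d^2 + 6*d - 7)/(d - 4)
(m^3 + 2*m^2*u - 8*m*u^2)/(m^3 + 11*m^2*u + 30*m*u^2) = (m^2 + 2*m*u - 8*u^2)/(m^2 + 11*m*u + 30*u^2)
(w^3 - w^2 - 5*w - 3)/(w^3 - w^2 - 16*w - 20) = (-w^3 + w^2 + 5*w + 3)/(-w^3 + w^2 + 16*w + 20)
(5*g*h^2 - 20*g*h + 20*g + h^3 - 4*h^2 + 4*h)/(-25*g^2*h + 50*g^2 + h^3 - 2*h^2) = (2 - h)/(5*g - h)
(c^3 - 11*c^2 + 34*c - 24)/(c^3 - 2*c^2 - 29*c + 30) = (c - 4)/(c + 5)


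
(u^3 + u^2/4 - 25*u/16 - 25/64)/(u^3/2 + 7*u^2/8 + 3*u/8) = (64*u^3 + 16*u^2 - 100*u - 25)/(8*u*(4*u^2 + 7*u + 3))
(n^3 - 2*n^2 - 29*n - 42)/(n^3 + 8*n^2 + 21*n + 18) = (n - 7)/(n + 3)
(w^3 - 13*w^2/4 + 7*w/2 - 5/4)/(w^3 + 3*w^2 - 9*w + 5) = (w - 5/4)/(w + 5)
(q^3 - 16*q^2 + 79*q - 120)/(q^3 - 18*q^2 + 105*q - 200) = (q - 3)/(q - 5)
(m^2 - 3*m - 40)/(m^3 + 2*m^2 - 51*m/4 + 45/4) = 4*(m - 8)/(4*m^2 - 12*m + 9)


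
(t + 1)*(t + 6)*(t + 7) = t^3 + 14*t^2 + 55*t + 42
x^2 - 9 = (x - 3)*(x + 3)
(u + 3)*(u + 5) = u^2 + 8*u + 15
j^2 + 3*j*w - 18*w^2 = (j - 3*w)*(j + 6*w)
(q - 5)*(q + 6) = q^2 + q - 30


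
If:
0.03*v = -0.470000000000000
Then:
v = -15.67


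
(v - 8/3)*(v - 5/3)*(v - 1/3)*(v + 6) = v^4 + 4*v^3/3 - 199*v^2/9 + 914*v/27 - 80/9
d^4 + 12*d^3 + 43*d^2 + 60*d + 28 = (d + 1)*(d + 2)^2*(d + 7)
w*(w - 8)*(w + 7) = w^3 - w^2 - 56*w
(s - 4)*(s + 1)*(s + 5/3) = s^3 - 4*s^2/3 - 9*s - 20/3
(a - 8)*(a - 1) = a^2 - 9*a + 8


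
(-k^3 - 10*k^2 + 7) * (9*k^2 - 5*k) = -9*k^5 - 85*k^4 + 50*k^3 + 63*k^2 - 35*k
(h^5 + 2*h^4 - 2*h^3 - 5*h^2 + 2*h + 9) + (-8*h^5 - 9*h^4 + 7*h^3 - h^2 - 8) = -7*h^5 - 7*h^4 + 5*h^3 - 6*h^2 + 2*h + 1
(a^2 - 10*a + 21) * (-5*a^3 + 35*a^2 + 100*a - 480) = -5*a^5 + 85*a^4 - 355*a^3 - 745*a^2 + 6900*a - 10080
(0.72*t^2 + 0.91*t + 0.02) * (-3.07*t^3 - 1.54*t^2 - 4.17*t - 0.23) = -2.2104*t^5 - 3.9025*t^4 - 4.4652*t^3 - 3.9911*t^2 - 0.2927*t - 0.0046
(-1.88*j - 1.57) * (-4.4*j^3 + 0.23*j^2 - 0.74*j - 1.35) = 8.272*j^4 + 6.4756*j^3 + 1.0301*j^2 + 3.6998*j + 2.1195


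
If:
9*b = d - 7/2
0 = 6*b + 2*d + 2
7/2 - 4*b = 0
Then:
No Solution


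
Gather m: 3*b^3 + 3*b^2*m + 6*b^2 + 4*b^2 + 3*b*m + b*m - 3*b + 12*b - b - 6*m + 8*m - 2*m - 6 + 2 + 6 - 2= 3*b^3 + 10*b^2 + 8*b + m*(3*b^2 + 4*b)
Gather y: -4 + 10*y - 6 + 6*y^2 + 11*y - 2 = 6*y^2 + 21*y - 12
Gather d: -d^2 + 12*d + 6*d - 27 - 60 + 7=-d^2 + 18*d - 80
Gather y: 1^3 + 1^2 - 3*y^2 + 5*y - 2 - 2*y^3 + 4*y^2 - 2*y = -2*y^3 + y^2 + 3*y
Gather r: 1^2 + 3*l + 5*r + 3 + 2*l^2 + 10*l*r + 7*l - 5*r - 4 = 2*l^2 + 10*l*r + 10*l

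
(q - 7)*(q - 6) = q^2 - 13*q + 42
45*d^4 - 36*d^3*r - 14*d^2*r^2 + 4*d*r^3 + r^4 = (-3*d + r)*(-d + r)*(3*d + r)*(5*d + r)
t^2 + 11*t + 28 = (t + 4)*(t + 7)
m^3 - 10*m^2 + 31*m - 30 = (m - 5)*(m - 3)*(m - 2)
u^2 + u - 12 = (u - 3)*(u + 4)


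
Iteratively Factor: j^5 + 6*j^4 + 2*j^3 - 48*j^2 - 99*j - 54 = (j + 3)*(j^4 + 3*j^3 - 7*j^2 - 27*j - 18) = (j - 3)*(j + 3)*(j^3 + 6*j^2 + 11*j + 6) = (j - 3)*(j + 2)*(j + 3)*(j^2 + 4*j + 3) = (j - 3)*(j + 2)*(j + 3)^2*(j + 1)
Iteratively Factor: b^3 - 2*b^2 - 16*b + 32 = (b - 4)*(b^2 + 2*b - 8) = (b - 4)*(b - 2)*(b + 4)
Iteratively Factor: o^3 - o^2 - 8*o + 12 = (o - 2)*(o^2 + o - 6) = (o - 2)*(o + 3)*(o - 2)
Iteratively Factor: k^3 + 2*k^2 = (k)*(k^2 + 2*k) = k*(k + 2)*(k)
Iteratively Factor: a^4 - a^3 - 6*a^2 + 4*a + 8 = (a + 1)*(a^3 - 2*a^2 - 4*a + 8) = (a + 1)*(a + 2)*(a^2 - 4*a + 4) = (a - 2)*(a + 1)*(a + 2)*(a - 2)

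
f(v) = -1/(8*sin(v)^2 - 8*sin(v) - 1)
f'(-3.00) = 122.20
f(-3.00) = -3.47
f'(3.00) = 1.47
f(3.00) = 0.51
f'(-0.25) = -5.37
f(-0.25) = -0.68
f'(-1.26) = -0.04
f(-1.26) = -0.07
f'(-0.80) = -0.17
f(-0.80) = -0.11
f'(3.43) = 3.26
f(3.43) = -0.52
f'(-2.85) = 3.14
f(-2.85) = -0.51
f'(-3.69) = -0.03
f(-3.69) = 0.33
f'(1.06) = 0.81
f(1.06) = 0.53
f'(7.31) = 0.75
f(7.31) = 0.50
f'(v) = -(-16*sin(v)*cos(v) + 8*cos(v))/(8*sin(v)^2 - 8*sin(v) - 1)^2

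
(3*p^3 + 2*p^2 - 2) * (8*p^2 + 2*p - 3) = 24*p^5 + 22*p^4 - 5*p^3 - 22*p^2 - 4*p + 6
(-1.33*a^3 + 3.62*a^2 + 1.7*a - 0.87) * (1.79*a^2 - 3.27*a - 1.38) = -2.3807*a^5 + 10.8289*a^4 - 6.959*a^3 - 12.1119*a^2 + 0.4989*a + 1.2006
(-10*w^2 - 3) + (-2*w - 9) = -10*w^2 - 2*w - 12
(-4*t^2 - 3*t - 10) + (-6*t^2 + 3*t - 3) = -10*t^2 - 13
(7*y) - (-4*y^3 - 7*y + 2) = 4*y^3 + 14*y - 2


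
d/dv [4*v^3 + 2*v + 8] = 12*v^2 + 2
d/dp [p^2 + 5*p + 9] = 2*p + 5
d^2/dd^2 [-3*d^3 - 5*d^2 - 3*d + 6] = -18*d - 10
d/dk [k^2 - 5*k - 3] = 2*k - 5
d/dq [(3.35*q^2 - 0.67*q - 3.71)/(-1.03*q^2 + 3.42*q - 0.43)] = (10.7669*q^2 - 10.5236*q + 12.9763)/(1.0609*q^4 - 7.0452*q^3 + 12.5822*q^2 - 2.9412*q + 0.1849)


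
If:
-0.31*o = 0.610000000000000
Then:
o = -1.97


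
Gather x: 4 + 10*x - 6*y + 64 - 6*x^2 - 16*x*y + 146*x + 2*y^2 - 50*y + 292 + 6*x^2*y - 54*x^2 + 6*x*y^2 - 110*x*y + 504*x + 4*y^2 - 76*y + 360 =x^2*(6*y - 60) + x*(6*y^2 - 126*y + 660) + 6*y^2 - 132*y + 720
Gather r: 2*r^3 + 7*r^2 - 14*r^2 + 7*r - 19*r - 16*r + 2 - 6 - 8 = 2*r^3 - 7*r^2 - 28*r - 12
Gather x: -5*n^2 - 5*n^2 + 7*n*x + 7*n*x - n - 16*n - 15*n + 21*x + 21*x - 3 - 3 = -10*n^2 - 32*n + x*(14*n + 42) - 6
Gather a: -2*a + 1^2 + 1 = 2 - 2*a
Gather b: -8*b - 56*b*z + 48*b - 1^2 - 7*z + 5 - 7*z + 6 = b*(40 - 56*z) - 14*z + 10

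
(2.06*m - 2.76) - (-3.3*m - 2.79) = 5.36*m + 0.0300000000000002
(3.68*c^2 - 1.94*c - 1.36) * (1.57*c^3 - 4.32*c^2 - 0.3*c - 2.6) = 5.7776*c^5 - 18.9434*c^4 + 5.1416*c^3 - 3.1108*c^2 + 5.452*c + 3.536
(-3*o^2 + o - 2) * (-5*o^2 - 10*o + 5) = 15*o^4 + 25*o^3 - 15*o^2 + 25*o - 10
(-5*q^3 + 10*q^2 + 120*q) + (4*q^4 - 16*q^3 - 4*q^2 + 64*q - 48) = 4*q^4 - 21*q^3 + 6*q^2 + 184*q - 48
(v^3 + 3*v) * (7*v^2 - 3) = 7*v^5 + 18*v^3 - 9*v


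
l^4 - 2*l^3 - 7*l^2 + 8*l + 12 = (l - 3)*(l - 2)*(l + 1)*(l + 2)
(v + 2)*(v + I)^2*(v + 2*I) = v^4 + 2*v^3 + 4*I*v^3 - 5*v^2 + 8*I*v^2 - 10*v - 2*I*v - 4*I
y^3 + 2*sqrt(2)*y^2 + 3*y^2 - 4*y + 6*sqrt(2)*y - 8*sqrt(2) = (y - 1)*(y + 4)*(y + 2*sqrt(2))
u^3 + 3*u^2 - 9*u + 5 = (u - 1)^2*(u + 5)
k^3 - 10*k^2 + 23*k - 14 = (k - 7)*(k - 2)*(k - 1)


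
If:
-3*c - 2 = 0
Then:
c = -2/3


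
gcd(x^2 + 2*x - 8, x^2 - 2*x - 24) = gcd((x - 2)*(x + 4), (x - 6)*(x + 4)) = x + 4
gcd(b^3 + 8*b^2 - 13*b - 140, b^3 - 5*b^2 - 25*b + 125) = b + 5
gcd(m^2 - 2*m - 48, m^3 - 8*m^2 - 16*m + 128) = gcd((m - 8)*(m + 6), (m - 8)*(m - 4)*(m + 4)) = m - 8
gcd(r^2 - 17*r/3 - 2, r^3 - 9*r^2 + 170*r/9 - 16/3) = r - 6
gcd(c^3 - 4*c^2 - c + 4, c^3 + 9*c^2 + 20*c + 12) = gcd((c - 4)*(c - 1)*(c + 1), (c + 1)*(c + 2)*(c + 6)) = c + 1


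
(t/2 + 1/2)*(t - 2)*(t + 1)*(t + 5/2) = t^4/2 + 5*t^3/4 - 3*t^2/2 - 19*t/4 - 5/2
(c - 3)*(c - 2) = c^2 - 5*c + 6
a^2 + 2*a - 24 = (a - 4)*(a + 6)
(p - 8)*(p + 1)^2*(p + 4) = p^4 - 2*p^3 - 39*p^2 - 68*p - 32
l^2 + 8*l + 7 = (l + 1)*(l + 7)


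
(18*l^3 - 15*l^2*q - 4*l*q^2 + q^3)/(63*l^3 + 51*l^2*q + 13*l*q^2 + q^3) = (6*l^2 - 7*l*q + q^2)/(21*l^2 + 10*l*q + q^2)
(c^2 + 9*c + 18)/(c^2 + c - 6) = (c + 6)/(c - 2)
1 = 1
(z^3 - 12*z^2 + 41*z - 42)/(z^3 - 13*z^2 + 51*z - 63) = (z - 2)/(z - 3)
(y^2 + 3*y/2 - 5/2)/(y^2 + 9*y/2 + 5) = (y - 1)/(y + 2)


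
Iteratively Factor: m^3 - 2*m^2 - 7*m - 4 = (m + 1)*(m^2 - 3*m - 4) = (m - 4)*(m + 1)*(m + 1)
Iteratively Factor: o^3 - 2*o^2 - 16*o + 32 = (o - 4)*(o^2 + 2*o - 8) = (o - 4)*(o + 4)*(o - 2)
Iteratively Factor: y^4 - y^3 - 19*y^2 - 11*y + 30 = (y + 2)*(y^3 - 3*y^2 - 13*y + 15) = (y + 2)*(y + 3)*(y^2 - 6*y + 5) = (y - 1)*(y + 2)*(y + 3)*(y - 5)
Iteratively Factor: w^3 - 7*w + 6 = (w + 3)*(w^2 - 3*w + 2) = (w - 1)*(w + 3)*(w - 2)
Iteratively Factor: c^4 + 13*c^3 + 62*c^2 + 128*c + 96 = (c + 4)*(c^3 + 9*c^2 + 26*c + 24) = (c + 4)^2*(c^2 + 5*c + 6) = (c + 3)*(c + 4)^2*(c + 2)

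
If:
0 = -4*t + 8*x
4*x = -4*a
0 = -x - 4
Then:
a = 4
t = -8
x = -4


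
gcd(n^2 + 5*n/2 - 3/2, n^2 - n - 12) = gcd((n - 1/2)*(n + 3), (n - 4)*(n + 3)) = n + 3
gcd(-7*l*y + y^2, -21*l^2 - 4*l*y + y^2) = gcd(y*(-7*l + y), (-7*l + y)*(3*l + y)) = -7*l + y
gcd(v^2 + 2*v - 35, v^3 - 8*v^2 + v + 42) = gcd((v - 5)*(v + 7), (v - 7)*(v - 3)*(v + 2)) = 1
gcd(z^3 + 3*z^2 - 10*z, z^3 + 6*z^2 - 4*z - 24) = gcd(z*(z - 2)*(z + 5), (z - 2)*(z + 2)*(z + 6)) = z - 2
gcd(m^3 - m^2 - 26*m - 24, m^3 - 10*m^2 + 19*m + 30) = m^2 - 5*m - 6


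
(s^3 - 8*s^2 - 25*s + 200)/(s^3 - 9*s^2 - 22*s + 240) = (s - 5)/(s - 6)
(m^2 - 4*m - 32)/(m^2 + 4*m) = (m - 8)/m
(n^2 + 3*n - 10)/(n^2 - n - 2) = (n + 5)/(n + 1)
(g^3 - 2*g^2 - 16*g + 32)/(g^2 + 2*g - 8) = g - 4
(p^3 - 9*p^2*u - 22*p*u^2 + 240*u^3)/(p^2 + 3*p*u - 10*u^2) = (p^2 - 14*p*u + 48*u^2)/(p - 2*u)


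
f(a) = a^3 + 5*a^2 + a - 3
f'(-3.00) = -2.00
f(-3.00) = 12.00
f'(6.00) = 169.00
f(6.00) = 399.00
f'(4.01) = 89.34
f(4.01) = 145.89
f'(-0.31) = -1.81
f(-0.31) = -2.86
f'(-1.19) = -6.65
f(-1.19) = 1.21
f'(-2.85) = -3.13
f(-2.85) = 11.61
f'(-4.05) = 9.71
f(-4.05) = 8.53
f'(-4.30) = 13.47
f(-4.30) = 5.64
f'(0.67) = 9.05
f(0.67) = 0.22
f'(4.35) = 101.27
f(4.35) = 178.28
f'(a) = 3*a^2 + 10*a + 1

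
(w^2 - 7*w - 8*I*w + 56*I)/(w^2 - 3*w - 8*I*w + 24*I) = (w - 7)/(w - 3)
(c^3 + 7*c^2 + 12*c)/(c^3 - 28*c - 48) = c*(c + 3)/(c^2 - 4*c - 12)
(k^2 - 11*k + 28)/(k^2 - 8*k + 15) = (k^2 - 11*k + 28)/(k^2 - 8*k + 15)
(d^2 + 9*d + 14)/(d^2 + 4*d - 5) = (d^2 + 9*d + 14)/(d^2 + 4*d - 5)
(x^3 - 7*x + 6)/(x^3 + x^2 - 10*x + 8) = (x + 3)/(x + 4)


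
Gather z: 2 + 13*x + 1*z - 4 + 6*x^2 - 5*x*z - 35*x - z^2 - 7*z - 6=6*x^2 - 22*x - z^2 + z*(-5*x - 6) - 8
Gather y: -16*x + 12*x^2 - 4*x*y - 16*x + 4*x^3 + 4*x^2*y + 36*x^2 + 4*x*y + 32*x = 4*x^3 + 4*x^2*y + 48*x^2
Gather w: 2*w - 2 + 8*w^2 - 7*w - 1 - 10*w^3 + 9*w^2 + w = -10*w^3 + 17*w^2 - 4*w - 3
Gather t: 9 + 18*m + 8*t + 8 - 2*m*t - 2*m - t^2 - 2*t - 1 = 16*m - t^2 + t*(6 - 2*m) + 16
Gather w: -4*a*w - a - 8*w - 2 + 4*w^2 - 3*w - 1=-a + 4*w^2 + w*(-4*a - 11) - 3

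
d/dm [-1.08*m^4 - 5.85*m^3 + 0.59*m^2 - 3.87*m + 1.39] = -4.32*m^3 - 17.55*m^2 + 1.18*m - 3.87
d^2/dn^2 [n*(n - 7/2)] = 2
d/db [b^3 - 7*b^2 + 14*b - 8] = 3*b^2 - 14*b + 14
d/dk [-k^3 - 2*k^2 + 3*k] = -3*k^2 - 4*k + 3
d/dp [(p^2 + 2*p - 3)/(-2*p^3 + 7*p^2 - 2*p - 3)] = 2*(p^2 + 6*p - 6)/(4*p^4 - 20*p^3 + 13*p^2 + 30*p + 9)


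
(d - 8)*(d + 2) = d^2 - 6*d - 16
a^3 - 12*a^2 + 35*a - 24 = (a - 8)*(a - 3)*(a - 1)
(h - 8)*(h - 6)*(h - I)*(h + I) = h^4 - 14*h^3 + 49*h^2 - 14*h + 48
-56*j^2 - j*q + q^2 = (-8*j + q)*(7*j + q)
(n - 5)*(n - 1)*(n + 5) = n^3 - n^2 - 25*n + 25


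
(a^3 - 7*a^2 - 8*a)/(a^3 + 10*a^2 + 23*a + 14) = a*(a - 8)/(a^2 + 9*a + 14)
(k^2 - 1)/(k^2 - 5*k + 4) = (k + 1)/(k - 4)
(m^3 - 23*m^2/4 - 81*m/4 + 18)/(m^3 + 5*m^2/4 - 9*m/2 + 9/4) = (m - 8)/(m - 1)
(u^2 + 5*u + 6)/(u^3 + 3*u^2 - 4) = (u + 3)/(u^2 + u - 2)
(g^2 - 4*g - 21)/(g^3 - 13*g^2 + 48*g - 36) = (g^2 - 4*g - 21)/(g^3 - 13*g^2 + 48*g - 36)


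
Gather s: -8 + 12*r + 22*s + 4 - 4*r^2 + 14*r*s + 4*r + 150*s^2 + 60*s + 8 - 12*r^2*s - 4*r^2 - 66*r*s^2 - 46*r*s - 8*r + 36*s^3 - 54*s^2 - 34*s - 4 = -8*r^2 + 8*r + 36*s^3 + s^2*(96 - 66*r) + s*(-12*r^2 - 32*r + 48)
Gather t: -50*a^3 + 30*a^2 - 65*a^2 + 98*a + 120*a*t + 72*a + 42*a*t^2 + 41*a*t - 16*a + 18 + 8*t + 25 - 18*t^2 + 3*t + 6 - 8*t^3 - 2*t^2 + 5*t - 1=-50*a^3 - 35*a^2 + 154*a - 8*t^3 + t^2*(42*a - 20) + t*(161*a + 16) + 48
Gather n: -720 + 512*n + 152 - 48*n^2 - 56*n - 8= -48*n^2 + 456*n - 576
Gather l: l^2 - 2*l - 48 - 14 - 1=l^2 - 2*l - 63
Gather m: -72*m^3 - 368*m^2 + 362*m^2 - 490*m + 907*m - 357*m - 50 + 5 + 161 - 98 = -72*m^3 - 6*m^2 + 60*m + 18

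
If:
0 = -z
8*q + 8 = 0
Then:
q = -1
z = 0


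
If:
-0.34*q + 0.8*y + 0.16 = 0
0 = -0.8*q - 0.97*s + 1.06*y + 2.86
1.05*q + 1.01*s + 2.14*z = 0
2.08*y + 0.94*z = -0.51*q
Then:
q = 1.49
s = 2.19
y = 0.43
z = -1.77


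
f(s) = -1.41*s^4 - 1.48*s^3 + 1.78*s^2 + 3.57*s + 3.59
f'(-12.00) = 9067.41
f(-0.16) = 3.07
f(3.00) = -123.85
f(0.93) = 6.20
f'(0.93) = -1.50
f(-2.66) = -36.05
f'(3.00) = -177.99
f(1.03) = 5.95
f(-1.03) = 1.83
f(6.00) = -2057.95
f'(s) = -5.64*s^3 - 4.44*s^2 + 3.56*s + 3.57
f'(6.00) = -1353.15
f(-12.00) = -26463.25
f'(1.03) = -3.64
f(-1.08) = 1.76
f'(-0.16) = 2.91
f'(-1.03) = 1.36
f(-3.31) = -104.30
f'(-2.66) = 68.84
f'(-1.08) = 1.65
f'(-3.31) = 147.67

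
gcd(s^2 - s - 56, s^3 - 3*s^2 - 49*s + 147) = s + 7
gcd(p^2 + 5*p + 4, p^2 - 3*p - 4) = p + 1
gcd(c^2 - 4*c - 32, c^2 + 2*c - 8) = c + 4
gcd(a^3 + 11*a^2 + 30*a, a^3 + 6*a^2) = a^2 + 6*a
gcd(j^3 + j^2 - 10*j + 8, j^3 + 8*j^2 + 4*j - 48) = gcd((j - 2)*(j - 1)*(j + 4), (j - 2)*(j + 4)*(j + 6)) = j^2 + 2*j - 8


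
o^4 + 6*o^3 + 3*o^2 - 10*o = o*(o - 1)*(o + 2)*(o + 5)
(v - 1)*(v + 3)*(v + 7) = v^3 + 9*v^2 + 11*v - 21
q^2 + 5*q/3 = q*(q + 5/3)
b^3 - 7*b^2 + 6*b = b*(b - 6)*(b - 1)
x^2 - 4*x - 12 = (x - 6)*(x + 2)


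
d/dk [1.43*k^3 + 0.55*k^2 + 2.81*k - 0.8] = 4.29*k^2 + 1.1*k + 2.81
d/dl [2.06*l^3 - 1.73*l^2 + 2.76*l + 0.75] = 6.18*l^2 - 3.46*l + 2.76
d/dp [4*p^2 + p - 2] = 8*p + 1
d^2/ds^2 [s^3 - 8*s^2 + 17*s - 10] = 6*s - 16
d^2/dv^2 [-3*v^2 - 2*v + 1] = -6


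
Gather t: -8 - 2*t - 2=-2*t - 10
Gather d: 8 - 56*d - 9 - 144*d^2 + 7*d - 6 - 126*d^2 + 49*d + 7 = -270*d^2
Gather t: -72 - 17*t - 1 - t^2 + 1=-t^2 - 17*t - 72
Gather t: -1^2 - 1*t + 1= -t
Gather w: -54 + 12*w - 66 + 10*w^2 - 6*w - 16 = 10*w^2 + 6*w - 136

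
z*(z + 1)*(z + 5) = z^3 + 6*z^2 + 5*z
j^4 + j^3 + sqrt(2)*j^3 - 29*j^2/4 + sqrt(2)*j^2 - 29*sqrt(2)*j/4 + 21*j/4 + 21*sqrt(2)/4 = (j - 3/2)*(j - 1)*(j + 7/2)*(j + sqrt(2))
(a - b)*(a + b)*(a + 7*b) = a^3 + 7*a^2*b - a*b^2 - 7*b^3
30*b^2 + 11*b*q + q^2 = (5*b + q)*(6*b + q)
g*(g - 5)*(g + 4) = g^3 - g^2 - 20*g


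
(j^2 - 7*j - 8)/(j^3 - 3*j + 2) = (j^2 - 7*j - 8)/(j^3 - 3*j + 2)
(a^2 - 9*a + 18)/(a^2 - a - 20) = (-a^2 + 9*a - 18)/(-a^2 + a + 20)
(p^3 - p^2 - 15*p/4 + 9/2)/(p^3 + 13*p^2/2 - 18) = (p - 3/2)/(p + 6)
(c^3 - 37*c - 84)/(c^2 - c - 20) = (c^2 - 4*c - 21)/(c - 5)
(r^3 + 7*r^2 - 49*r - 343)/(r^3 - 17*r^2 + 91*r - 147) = (r^2 + 14*r + 49)/(r^2 - 10*r + 21)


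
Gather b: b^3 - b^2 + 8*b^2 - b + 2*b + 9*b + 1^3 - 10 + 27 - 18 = b^3 + 7*b^2 + 10*b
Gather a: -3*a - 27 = -3*a - 27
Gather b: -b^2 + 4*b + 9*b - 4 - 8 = -b^2 + 13*b - 12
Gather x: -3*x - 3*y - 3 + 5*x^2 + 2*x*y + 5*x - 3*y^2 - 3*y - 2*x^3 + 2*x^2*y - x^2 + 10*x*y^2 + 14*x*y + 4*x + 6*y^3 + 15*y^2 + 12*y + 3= -2*x^3 + x^2*(2*y + 4) + x*(10*y^2 + 16*y + 6) + 6*y^3 + 12*y^2 + 6*y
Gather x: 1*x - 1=x - 1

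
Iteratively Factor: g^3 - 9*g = (g + 3)*(g^2 - 3*g) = g*(g + 3)*(g - 3)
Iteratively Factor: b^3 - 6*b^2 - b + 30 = (b - 3)*(b^2 - 3*b - 10) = (b - 3)*(b + 2)*(b - 5)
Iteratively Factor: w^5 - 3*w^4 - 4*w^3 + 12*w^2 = (w + 2)*(w^4 - 5*w^3 + 6*w^2) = (w - 2)*(w + 2)*(w^3 - 3*w^2) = (w - 3)*(w - 2)*(w + 2)*(w^2) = w*(w - 3)*(w - 2)*(w + 2)*(w)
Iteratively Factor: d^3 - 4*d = (d)*(d^2 - 4) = d*(d - 2)*(d + 2)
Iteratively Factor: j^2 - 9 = (j + 3)*(j - 3)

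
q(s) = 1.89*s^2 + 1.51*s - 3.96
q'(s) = 3.78*s + 1.51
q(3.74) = 28.12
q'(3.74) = 15.65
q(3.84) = 29.71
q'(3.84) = 16.03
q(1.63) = 3.52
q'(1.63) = 7.67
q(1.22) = 0.70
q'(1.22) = 6.12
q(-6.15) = 58.24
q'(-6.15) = -21.74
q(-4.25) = 23.76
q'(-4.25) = -14.56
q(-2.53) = 4.32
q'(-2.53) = -8.05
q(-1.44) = -2.22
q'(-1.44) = -3.93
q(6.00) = 73.14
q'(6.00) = 24.19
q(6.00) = 73.14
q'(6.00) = 24.19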